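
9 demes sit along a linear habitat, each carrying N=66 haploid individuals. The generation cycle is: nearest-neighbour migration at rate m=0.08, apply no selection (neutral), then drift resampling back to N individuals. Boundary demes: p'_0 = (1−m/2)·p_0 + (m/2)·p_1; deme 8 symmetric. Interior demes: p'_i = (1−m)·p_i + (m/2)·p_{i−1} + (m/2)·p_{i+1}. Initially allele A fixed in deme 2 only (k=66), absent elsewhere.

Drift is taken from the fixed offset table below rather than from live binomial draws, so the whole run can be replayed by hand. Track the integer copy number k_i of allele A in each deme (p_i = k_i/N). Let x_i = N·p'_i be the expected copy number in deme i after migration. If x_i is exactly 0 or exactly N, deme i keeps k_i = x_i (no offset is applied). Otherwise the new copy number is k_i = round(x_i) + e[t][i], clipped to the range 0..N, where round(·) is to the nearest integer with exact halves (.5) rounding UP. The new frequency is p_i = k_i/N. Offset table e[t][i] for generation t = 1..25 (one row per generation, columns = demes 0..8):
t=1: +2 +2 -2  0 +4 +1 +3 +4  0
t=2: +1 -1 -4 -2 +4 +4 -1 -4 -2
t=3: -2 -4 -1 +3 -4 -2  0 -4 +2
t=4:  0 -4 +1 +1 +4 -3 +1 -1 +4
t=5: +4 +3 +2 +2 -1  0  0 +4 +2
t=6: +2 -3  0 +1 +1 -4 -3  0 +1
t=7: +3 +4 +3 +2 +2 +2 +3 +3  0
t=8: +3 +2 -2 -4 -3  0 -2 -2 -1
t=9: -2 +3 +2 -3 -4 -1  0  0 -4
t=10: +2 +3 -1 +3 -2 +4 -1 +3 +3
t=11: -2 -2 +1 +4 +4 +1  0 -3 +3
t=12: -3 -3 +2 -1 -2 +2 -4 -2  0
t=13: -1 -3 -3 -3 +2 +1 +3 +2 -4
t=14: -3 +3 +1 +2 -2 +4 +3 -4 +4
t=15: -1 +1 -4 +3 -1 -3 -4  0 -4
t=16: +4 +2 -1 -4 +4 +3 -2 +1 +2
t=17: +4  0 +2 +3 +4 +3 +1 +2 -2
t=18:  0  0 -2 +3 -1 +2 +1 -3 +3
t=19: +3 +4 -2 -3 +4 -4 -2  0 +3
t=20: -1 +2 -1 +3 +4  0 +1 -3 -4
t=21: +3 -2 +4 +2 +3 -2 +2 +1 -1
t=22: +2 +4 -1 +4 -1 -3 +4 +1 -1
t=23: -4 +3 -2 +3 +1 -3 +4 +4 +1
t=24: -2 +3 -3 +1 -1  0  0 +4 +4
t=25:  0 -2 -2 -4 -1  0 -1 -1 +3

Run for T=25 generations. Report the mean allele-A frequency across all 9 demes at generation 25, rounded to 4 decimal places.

0.2391

t=0: k=[0 0 66 0 0 0 0 0 0]
t=1: x=[0.0000 2.6400 60.7200 2.6400 0.0000 0.0000 0.0000 0.0000 0.0000] k=[0 5 59 3 0 0 0 0 0]
t=2: x=[0.2000 6.9600 54.6000 5.1200 0.1200 0.0000 0.0000 0.0000 0.0000] k=[1 6 51 3 4 0 0 0 0]
t=3: x=[1.2000 7.6000 47.2800 4.9600 3.8000 0.1600 0.0000 0.0000 0.0000] k=[0 4 46 8 0 0 0 0 0]
t=4: x=[0.1600 5.5200 42.8000 9.2000 0.3200 0.0000 0.0000 0.0000 0.0000] k=[0 2 44 10 4 0 0 0 0]
t=5: x=[0.0800 3.6000 40.9600 11.1200 4.0800 0.1600 0.0000 0.0000 0.0000] k=[4 7 43 13 3 0 0 0 0]
t=6: x=[4.1200 8.3200 40.3600 13.8000 3.2800 0.1200 0.0000 0.0000 0.0000] k=[6 5 40 15 4 0 0 0 0]
t=7: x=[5.9600 6.4400 37.6000 15.5600 4.2800 0.1600 0.0000 0.0000 0.0000] k=[9 10 41 18 6 2 0 0 0]
t=8: x=[9.0400 11.2000 38.8400 18.4400 6.3200 2.0800 0.0800 0.0000 0.0000] k=[12 13 37 14 3 2 0 0 0]
t=9: x=[12.0400 13.9200 35.1200 14.4800 3.4000 1.9600 0.0800 0.0000 0.0000] k=[10 17 37 11 0 1 0 0 0]
t=10: x=[10.2800 17.5200 35.1600 11.6000 0.4800 0.9200 0.0400 0.0000 0.0000] k=[12 21 34 15 0 5 0 0 0]
t=11: x=[12.3600 21.1600 32.7200 15.1600 0.8000 4.6000 0.2000 0.0000 0.0000] k=[10 19 34 19 5 6 0 0 0]
t=12: x=[10.3600 19.2400 32.8000 19.0400 5.6000 5.7200 0.2400 0.0000 0.0000] k=[7 16 35 18 4 8 0 0 0]
t=13: x=[7.3600 16.4000 33.5600 18.1200 4.7200 7.5200 0.3200 0.0000 0.0000] k=[6 13 31 15 7 9 3 0 0]
t=14: x=[6.2800 13.4400 29.6400 15.3200 7.4000 8.6800 3.1200 0.1200 0.0000] k=[3 16 31 17 5 13 6 0 0]
t=15: x=[3.5200 16.0800 29.8400 17.0800 5.8000 12.4000 6.0400 0.2400 0.0000] k=[3 17 26 20 5 9 2 0 0]
t=16: x=[3.5600 16.8000 25.4000 19.6400 5.7600 8.5600 2.2000 0.0800 0.0000] k=[8 19 24 16 10 12 0 1 0]
t=17: x=[8.4400 18.7600 23.4800 16.0800 10.3200 11.4400 0.5200 0.9200 0.0400] k=[12 19 25 19 14 14 2 3 0]
t=18: x=[12.2800 18.9600 24.5200 19.0400 14.2000 13.5200 2.5200 2.8400 0.1200] k=[12 19 23 22 13 16 4 0 3]
t=19: x=[12.2800 18.8800 22.8000 21.6800 13.4800 15.4000 4.3200 0.2800 2.8800] k=[15 23 21 19 17 11 2 0 6]
t=20: x=[15.3200 22.6000 21.0000 19.0000 16.8400 10.8800 2.2800 0.3200 5.7600] k=[14 25 20 22 21 11 3 0 2]
t=21: x=[14.4400 24.3600 20.2800 21.8800 20.6400 11.0800 3.2000 0.2000 1.9200] k=[17 22 24 24 24 9 5 1 1]
t=22: x=[17.2000 21.8800 23.9200 24.0000 23.4000 9.4400 5.0000 1.1600 1.0000] k=[19 26 23 28 22 6 9 2 0]
t=23: x=[19.2800 25.6000 23.3200 27.5600 21.6000 6.7600 8.6000 2.2000 0.0800] k=[15 29 21 31 23 4 13 6 1]
t=24: x=[15.5600 28.1200 21.7200 30.2800 22.5600 5.1200 12.3600 6.0800 1.2000] k=[14 31 19 31 22 5 12 10 5]
t=25: x=[14.6800 29.8400 19.9600 30.1600 21.6800 5.9600 11.6400 9.8800 5.2000] k=[15 28 18 26 21 6 11 9 8]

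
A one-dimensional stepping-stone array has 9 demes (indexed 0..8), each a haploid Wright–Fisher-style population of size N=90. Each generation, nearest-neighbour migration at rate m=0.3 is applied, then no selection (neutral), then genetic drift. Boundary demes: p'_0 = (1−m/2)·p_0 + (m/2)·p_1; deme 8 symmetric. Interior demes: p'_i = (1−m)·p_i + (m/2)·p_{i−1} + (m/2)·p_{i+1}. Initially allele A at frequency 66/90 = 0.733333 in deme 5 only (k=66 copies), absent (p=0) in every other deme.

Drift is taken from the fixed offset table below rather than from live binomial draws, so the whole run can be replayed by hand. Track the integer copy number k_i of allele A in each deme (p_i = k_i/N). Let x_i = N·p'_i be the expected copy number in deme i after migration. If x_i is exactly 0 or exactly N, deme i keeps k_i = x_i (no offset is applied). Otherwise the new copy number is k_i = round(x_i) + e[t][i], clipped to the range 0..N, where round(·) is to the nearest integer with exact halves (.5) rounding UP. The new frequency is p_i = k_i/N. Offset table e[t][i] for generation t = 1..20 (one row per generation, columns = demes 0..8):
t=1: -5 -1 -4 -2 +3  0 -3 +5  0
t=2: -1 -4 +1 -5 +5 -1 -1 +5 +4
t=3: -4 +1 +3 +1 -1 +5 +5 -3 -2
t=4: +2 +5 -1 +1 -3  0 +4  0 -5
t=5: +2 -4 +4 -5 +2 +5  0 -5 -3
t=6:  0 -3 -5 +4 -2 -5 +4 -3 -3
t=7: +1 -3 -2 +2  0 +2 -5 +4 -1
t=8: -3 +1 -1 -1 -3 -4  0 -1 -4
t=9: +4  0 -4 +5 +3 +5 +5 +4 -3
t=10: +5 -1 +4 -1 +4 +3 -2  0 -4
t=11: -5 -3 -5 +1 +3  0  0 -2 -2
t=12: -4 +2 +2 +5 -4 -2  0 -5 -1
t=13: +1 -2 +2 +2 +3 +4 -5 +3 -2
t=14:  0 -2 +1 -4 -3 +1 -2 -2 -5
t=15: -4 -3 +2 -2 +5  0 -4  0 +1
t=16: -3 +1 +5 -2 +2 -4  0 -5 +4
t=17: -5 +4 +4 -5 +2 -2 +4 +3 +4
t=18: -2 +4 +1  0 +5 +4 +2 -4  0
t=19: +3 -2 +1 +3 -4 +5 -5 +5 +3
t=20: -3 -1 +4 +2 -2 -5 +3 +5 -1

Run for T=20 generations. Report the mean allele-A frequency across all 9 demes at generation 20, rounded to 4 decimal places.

0.1395

t=0: k=[0 0 0 0 0 66 0 0 0]
t=1: x=[0.0000 0.0000 0.0000 0.0000 9.9000 46.2000 9.9000 0.0000 0.0000] k=[0 0 0 0 13 46 7 0 0]
t=2: x=[0.0000 0.0000 0.0000 1.9500 16.0000 35.2000 11.8000 1.0500 0.0000] k=[0 0 0 0 21 34 11 6 0]
t=3: x=[0.0000 0.0000 0.0000 3.1500 19.8000 28.6000 13.7000 5.8500 0.9000] k=[0 0 0 4 19 34 19 3 0]
t=4: x=[0.0000 0.0000 0.6000 5.6500 19.0000 29.5000 18.8500 4.9500 0.4500] k=[0 0 0 7 16 30 23 5 0]
t=5: x=[0.0000 0.0000 1.0500 7.3000 16.7500 26.8500 21.3500 6.9500 0.7500] k=[0 0 5 2 19 32 21 2 0]
t=6: x=[0.0000 0.7500 3.8000 5.0000 18.4000 28.4000 19.8000 4.5500 0.3000] k=[0 0 0 9 16 23 24 2 0]
t=7: x=[0.0000 0.0000 1.3500 8.7000 16.0000 22.1000 20.5500 5.0000 0.3000] k=[0 0 0 11 16 24 16 9 0]
t=8: x=[0.0000 0.0000 1.6500 10.1000 16.4500 21.6000 16.1500 8.7000 1.3500] k=[0 0 1 9 13 18 16 8 0]
t=9: x=[0.0000 0.1500 2.0500 8.4000 13.1500 16.9500 15.1000 8.0000 1.2000] k=[0 0 0 13 16 22 20 12 0]
t=10: x=[0.0000 0.0000 1.9500 11.5000 16.4500 20.8000 19.1000 11.4000 1.8000] k=[0 0 6 11 20 24 17 11 0]
t=11: x=[0.0000 0.9000 5.8500 11.6000 19.2500 22.3500 17.1500 10.2500 1.6500] k=[0 0 1 13 22 22 17 8 0]
t=12: x=[0.0000 0.1500 2.6500 12.5500 20.6500 21.2500 16.4000 8.1500 1.2000] k=[0 2 5 18 17 19 16 3 0]
t=13: x=[0.3000 2.1500 6.5000 15.9000 17.4500 18.2500 14.5000 4.5000 0.4500] k=[1 0 9 18 20 22 10 8 0]
t=14: x=[0.8500 1.5000 9.0000 16.9500 20.0000 19.9000 11.5000 7.1000 1.2000] k=[1 0 10 13 17 21 10 5 0]
t=15: x=[0.8500 1.6500 8.9500 13.1500 17.0000 18.7500 10.9000 5.0000 0.7500] k=[0 0 11 11 22 19 7 5 2]
t=16: x=[0.0000 1.6500 9.3500 12.6500 19.9000 17.6500 8.5000 4.8500 2.4500] k=[0 3 14 11 22 14 9 0 6]
t=17: x=[0.4500 4.2000 11.9000 13.1000 19.1500 14.4500 8.4000 2.2500 5.1000] k=[0 8 16 8 21 12 12 5 9]
t=18: x=[1.2000 8.0000 13.6000 11.1500 17.7000 13.3500 10.9500 6.6500 8.4000] k=[0 12 15 11 23 17 13 3 8]
t=19: x=[1.8000 10.6500 13.9500 13.4000 20.3000 17.3000 12.1000 5.2500 7.2500] k=[5 9 15 16 16 22 7 10 10]
t=20: x=[5.6000 9.3000 14.2500 15.8500 16.9000 18.8500 9.7000 9.5500 10.0000] k=[3 8 18 18 15 14 13 15 9]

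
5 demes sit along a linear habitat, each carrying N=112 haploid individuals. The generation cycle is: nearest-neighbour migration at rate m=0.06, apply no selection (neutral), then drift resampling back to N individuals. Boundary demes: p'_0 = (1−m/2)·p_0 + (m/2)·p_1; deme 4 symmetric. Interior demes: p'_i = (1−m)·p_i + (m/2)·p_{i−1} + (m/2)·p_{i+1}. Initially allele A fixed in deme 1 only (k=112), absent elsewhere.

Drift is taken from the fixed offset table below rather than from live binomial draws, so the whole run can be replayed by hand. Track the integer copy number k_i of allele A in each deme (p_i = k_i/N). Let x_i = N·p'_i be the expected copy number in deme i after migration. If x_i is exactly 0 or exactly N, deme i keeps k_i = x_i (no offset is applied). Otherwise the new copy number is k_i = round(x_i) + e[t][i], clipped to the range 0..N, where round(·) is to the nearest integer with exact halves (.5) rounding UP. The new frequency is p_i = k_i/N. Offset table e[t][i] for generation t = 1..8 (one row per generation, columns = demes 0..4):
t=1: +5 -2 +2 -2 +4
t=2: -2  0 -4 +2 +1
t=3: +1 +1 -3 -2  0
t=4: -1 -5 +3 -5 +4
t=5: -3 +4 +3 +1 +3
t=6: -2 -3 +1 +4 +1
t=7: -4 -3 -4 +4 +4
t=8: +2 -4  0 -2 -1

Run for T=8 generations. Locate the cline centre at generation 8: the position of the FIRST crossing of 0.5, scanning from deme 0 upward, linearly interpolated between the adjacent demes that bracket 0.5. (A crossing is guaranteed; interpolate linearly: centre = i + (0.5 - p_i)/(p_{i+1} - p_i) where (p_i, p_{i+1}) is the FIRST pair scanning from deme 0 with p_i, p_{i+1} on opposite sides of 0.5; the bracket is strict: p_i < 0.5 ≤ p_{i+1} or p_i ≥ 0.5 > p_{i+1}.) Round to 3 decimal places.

0.872

t=0: k=[0 112 0 0 0]
t=1: x=[3.3600 105.2800 3.3600 0.0000 0.0000] k=[8 103 5 0 0]
t=2: x=[10.8500 97.2100 7.7900 0.1500 0.0000] k=[9 97 4 2 0]
t=3: x=[11.6400 91.5700 6.7300 2.0000 0.0600] k=[13 93 4 0 0]
t=4: x=[15.4000 87.9300 6.5500 0.1200 0.0000] k=[14 83 10 0 0]
t=5: x=[16.0700 78.7400 11.8900 0.3000 0.0000] k=[13 83 15 1 0]
t=6: x=[15.1000 78.8600 16.6200 1.3900 0.0300] k=[13 76 18 5 1]
t=7: x=[14.8900 72.3700 19.3500 5.2700 1.1200] k=[11 69 15 9 5]
t=8: x=[12.7400 65.6400 16.4400 9.0600 5.1200] k=[15 62 16 7 4]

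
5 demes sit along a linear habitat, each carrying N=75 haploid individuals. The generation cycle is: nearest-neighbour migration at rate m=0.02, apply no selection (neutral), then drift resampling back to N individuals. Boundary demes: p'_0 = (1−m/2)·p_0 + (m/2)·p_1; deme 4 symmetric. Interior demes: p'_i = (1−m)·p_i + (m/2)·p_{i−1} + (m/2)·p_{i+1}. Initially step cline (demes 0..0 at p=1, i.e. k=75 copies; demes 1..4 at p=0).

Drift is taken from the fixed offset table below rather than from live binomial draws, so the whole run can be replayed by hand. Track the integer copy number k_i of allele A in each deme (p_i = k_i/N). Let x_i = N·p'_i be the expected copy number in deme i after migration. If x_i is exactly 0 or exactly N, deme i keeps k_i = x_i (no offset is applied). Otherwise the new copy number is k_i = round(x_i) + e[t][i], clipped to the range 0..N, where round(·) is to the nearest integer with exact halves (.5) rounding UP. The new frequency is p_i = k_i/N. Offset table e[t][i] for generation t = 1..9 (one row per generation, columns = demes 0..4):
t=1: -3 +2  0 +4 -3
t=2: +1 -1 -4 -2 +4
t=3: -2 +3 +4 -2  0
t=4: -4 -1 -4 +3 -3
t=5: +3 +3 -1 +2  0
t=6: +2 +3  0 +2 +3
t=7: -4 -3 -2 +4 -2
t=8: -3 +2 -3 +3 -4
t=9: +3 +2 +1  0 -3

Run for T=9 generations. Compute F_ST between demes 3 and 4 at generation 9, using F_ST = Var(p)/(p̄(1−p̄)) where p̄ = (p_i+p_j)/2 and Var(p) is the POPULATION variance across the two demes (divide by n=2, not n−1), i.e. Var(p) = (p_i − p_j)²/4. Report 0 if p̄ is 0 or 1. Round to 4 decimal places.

t=0: k=[75 0 0 0 0]
t=1: x=[74.2500 0.7500 0.0000 0.0000 0.0000] k=[71 3 0 0 0]
t=2: x=[70.3200 3.6500 0.0300 0.0000 0.0000] k=[71 3 0 0 0]
t=3: x=[70.3200 3.6500 0.0300 0.0000 0.0000] k=[68 7 4 0 0]
t=4: x=[67.3900 7.5800 3.9900 0.0400 0.0000] k=[63 7 0 3 0]
t=5: x=[62.4400 7.4900 0.1000 2.9400 0.0300] k=[65 10 0 5 0]
t=6: x=[64.4500 10.4500 0.1500 4.9000 0.0500] k=[66 13 0 7 3]
t=7: x=[65.4700 13.4000 0.2000 6.8900 3.0400] k=[61 10 0 11 1]
t=8: x=[60.4900 10.4100 0.2100 10.7900 1.1000] k=[57 12 0 14 0]
t=9: x=[56.5500 12.3300 0.2600 13.7200 0.1400] k=[60 14 1 14 0]

0.1029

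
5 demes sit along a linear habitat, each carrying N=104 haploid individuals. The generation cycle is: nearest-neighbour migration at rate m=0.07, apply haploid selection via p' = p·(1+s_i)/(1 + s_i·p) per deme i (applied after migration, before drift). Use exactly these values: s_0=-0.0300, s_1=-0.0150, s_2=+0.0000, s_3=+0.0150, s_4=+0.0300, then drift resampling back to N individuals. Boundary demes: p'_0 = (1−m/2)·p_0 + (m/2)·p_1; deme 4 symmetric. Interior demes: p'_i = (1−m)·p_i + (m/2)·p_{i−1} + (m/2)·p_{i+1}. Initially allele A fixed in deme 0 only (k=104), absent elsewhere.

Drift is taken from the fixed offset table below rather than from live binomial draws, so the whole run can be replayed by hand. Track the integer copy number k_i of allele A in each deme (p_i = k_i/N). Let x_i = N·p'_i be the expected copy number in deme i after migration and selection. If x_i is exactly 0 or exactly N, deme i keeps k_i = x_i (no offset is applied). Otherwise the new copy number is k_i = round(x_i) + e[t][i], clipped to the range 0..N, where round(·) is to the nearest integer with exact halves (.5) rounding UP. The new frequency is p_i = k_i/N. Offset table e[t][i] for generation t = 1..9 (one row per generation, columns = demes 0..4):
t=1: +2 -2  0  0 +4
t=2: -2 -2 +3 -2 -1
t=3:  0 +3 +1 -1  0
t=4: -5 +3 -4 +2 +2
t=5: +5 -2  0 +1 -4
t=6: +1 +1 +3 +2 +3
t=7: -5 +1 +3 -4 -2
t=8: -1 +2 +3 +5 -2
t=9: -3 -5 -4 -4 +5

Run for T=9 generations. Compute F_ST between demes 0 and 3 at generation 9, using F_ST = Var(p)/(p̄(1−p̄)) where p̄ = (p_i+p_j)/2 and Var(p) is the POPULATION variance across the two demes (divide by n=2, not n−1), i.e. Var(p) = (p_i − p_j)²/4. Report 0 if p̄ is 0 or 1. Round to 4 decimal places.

0.4405

t=0: k=[104 0 0 0 0]
t=1: x=[100.2515 3.5873 0.0000 0.0000 0.0000] k=[102 2 0 0 0]
t=2: x=[98.3392 5.3527 0.0700 0.0000 0.0000] k=[96 3 3 0 0]
t=3: x=[92.4356 6.1667 2.8950 0.1066 0.0000] k=[92 9 4 0 0]
t=4: x=[88.7018 11.5736 4.0350 0.1421 0.0000] k=[84 15 0 2 0]
t=5: x=[81.0448 16.6773 0.5950 1.8874 0.0721] k=[86 15 1 3 0]
t=6: x=[83.0093 16.7812 1.5600 2.8662 0.1081] k=[84 18 5 5 3]
t=7: x=[81.1516 19.6133 5.4550 5.0004 3.1593] k=[76 21 8 1 1]
t=8: x=[73.4216 22.2049 8.2100 1.2634 1.0297] k=[72 24 11 6 0]
t=9: x=[69.6227 24.9374 11.2800 6.0493 0.2163] k=[67 20 7 2 5]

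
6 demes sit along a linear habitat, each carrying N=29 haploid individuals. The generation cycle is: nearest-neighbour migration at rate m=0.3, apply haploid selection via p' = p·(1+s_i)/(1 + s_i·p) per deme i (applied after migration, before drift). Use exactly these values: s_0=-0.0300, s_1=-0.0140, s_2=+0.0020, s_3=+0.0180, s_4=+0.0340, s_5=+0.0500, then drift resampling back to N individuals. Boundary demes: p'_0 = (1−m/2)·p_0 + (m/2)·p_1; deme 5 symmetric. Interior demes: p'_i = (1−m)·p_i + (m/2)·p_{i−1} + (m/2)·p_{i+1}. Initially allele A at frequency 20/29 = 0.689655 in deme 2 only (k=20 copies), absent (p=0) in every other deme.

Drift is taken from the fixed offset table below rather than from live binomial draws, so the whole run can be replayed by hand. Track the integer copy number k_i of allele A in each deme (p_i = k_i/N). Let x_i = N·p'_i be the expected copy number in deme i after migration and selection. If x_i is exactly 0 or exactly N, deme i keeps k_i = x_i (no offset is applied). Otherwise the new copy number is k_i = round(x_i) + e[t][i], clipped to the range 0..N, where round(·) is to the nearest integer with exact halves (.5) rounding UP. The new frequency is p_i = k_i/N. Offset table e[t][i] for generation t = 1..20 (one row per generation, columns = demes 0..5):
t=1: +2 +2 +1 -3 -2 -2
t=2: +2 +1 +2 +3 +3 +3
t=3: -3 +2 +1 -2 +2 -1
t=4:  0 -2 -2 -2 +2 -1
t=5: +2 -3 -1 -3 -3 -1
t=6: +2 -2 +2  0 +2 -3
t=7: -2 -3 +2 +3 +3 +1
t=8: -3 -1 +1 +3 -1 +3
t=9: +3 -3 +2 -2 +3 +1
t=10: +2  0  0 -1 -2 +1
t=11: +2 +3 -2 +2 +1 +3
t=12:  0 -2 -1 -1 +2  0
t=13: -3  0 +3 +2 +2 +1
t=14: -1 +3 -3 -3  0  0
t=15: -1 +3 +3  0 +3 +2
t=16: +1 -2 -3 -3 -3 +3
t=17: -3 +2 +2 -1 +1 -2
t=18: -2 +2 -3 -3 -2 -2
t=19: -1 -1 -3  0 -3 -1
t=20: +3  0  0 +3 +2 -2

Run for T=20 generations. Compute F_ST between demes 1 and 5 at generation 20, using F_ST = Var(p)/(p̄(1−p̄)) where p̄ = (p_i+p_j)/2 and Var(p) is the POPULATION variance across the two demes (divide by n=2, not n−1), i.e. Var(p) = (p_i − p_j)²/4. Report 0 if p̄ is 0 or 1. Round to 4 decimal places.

t=0: k=[0 0 20 0 0 0]
t=1: x=[0.0000 2.9623 14.0145 3.0483 0.0000 0.0000] k=[0 5 15 0 0 0]
t=2: x=[0.7281 5.6853 11.2638 2.2873 0.0000 0.0000] k=[3 7 13 5 0 0]
t=3: x=[3.5051 7.2233 10.9136 5.5294 0.7748 0.0000] k=[1 9 12 4 3 0]
t=4: x=[2.1389 8.1670 10.3633 5.1248 2.7830 0.4721] k=[2 6 8 3 5 0]
t=5: x=[2.5288 5.6357 6.9606 4.1126 4.0655 0.7865] k=[5 3 6 1 1 0]
t=6: x=[4.5813 3.7042 4.8080 1.7796 0.8780 0.1575] k=[7 2 7 2 3 0]
t=7: x=[6.1020 3.4568 5.5089 2.9469 2.4746 0.4721] k=[4 0 8 6 5 1]
t=8: x=[3.3096 1.7763 6.5101 6.2369 4.6797 1.6754] k=[0 1 8 9 4 5]
t=9: x=[0.1455 1.8751 7.1107 8.2046 5.0377 5.0503] k=[3 0 9 6 8 6]
t=10: x=[2.4800 1.7763 7.2108 6.8428 7.5858 6.5439] k=[4 2 7 6 6 8]
t=11: x=[3.6028 3.0117 6.1096 6.2369 6.4664 7.9791] k=[6 6 4 8 7 11]
t=12: x=[5.8563 5.6357 4.9081 7.3474 7.9413 10.7276] k=[6 4 4 6 10 11]
t=13: x=[5.5618 4.2486 4.3073 6.3884 9.7654 11.1833] k=[3 4 7 8 12 12]
t=14: x=[3.0655 4.2486 6.7103 8.5572 11.6321 12.3446] k=[2 7 4 6 12 12]
t=15: x=[2.6751 5.7349 4.7579 6.6914 11.3300 12.3446] k=[2 9 8 7 14 14]
t=16: x=[2.9679 7.7199 8.0116 8.3053 13.1900 14.3535] k=[4 6 5 5 10 17]
t=17: x=[4.1896 5.4870 5.1585 5.8327 10.5231 16.2993] k=[1 7 7 5 12 14]
t=18: x=[1.8466 6.0324 6.7103 6.4389 11.4811 14.0531] k=[0 8 4 3 9 12]
t=19: x=[1.1654 6.1316 4.4575 4.1126 8.7530 11.8907] k=[0 5 1 4 6 11]
t=20: x=[0.7281 3.6053 2.0538 3.9100 6.6192 10.5756] k=[4 4 2 7 9 9]

0.0427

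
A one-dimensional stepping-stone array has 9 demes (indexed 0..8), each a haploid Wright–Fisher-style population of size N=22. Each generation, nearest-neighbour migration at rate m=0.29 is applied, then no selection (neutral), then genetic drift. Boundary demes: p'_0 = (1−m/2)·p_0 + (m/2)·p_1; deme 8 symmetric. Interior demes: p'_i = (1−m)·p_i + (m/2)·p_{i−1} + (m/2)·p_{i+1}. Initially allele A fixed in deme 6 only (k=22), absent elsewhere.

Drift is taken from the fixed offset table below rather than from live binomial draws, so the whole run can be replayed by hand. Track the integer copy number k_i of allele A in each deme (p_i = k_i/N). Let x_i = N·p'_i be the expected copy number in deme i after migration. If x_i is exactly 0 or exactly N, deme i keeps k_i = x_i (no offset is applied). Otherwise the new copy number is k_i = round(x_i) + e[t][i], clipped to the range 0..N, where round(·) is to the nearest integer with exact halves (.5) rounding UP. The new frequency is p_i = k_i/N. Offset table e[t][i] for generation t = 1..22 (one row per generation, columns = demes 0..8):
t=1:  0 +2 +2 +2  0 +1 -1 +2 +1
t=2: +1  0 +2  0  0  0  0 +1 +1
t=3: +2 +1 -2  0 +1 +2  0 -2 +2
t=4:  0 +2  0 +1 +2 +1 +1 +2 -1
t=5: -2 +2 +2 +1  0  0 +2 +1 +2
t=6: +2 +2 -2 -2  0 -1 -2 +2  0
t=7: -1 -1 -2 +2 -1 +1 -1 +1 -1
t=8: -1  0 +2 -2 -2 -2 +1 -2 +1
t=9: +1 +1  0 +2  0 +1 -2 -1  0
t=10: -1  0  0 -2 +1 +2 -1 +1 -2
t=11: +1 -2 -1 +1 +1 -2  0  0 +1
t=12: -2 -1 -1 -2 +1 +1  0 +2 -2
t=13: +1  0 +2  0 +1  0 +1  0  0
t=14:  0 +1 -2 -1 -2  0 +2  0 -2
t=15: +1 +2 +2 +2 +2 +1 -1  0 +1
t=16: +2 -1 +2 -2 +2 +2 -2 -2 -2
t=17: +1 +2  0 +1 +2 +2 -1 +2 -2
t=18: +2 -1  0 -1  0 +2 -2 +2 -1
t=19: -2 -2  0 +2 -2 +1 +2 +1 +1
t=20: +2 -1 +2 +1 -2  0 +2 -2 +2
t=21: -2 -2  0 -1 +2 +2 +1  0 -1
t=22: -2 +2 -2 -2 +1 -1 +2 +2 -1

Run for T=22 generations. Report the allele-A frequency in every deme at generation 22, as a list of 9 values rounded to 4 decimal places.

t=0: k=[0 0 0 0 0 0 22 0 0]
t=1: x=[0.0000 0.0000 0.0000 0.0000 0.0000 3.1900 15.6200 3.1900 0.0000] k=[0 0 0 0 0 4 15 5 0]
t=2: x=[0.0000 0.0000 0.0000 0.0000 0.5800 5.0150 11.9550 5.7250 0.7250] k=[0 0 0 0 1 5 12 7 2]
t=3: x=[0.0000 0.0000 0.0000 0.1450 1.4350 5.4350 10.2600 7.0000 2.7250] k=[0 0 0 0 2 7 10 5 5]
t=4: x=[0.0000 0.0000 0.0000 0.2900 2.4350 6.7100 8.8400 5.7250 5.0000] k=[0 0 0 1 4 8 10 8 4]
t=5: x=[0.0000 0.0000 0.1450 1.2900 4.1450 7.7100 9.4200 7.7100 4.5800] k=[0 0 2 2 4 8 11 9 7]
t=6: x=[0.0000 0.2900 1.7100 2.2900 4.2900 7.8550 10.2750 9.0000 7.2900] k=[0 2 0 0 4 7 8 11 7]
t=7: x=[0.2900 1.4200 0.2900 0.5800 3.8550 6.7100 8.2900 9.9850 7.5800] k=[0 0 0 3 3 8 7 11 7]
t=8: x=[0.0000 0.0000 0.4350 2.5650 3.7250 7.1300 7.7250 9.8400 7.5800] k=[0 0 2 1 2 5 9 8 9]
t=9: x=[0.0000 0.2900 1.5650 1.2900 2.2900 5.1450 8.2750 8.2900 8.8550] k=[0 1 2 3 2 6 6 7 9]
t=10: x=[0.1450 1.0000 2.0000 2.7100 2.7250 5.4200 6.1450 7.1450 8.7100] k=[0 1 2 1 4 7 5 8 7]
t=11: x=[0.1450 1.0000 1.7100 1.5800 4.0000 6.2750 5.7250 7.4200 7.1450] k=[1 0 1 3 5 4 6 7 8]
t=12: x=[0.8550 0.2900 1.1450 3.0000 4.5650 4.4350 5.8550 7.0000 7.8550] k=[0 0 0 1 6 5 6 9 6]
t=13: x=[0.0000 0.0000 0.1450 1.5800 5.1300 5.2900 6.2900 8.1300 6.4350] k=[0 0 2 2 6 5 7 8 6]
t=14: x=[0.0000 0.2900 1.7100 2.5800 5.2750 5.4350 6.8550 7.5650 6.2900] k=[0 1 0 2 3 5 9 8 4]
t=15: x=[0.1450 0.7100 0.4350 1.8550 3.1450 5.2900 8.2750 7.5650 4.5800] k=[1 3 2 4 5 6 7 8 6]
t=16: x=[1.2900 2.5650 2.4350 3.8550 5.0000 6.0000 7.0000 7.5650 6.2900] k=[3 2 4 2 7 8 5 6 4]
t=17: x=[2.8550 2.4350 3.4200 3.0150 6.4200 7.4200 5.5800 5.5650 4.2900] k=[4 4 3 4 8 9 5 8 2]
t=18: x=[4.0000 3.8550 3.2900 4.4350 7.5650 8.2750 6.0150 6.6950 2.8700] k=[6 3 3 3 8 10 4 9 2]
t=19: x=[5.5650 3.4350 3.0000 3.7250 7.5650 8.8400 5.5950 7.2600 3.0150] k=[4 1 3 6 6 10 8 8 4]
t=20: x=[3.5650 1.7250 3.1450 5.5650 6.5800 9.1300 8.2900 7.4200 4.5800] k=[6 1 5 7 5 9 10 5 7]
t=21: x=[5.2750 2.3050 4.7100 6.4200 5.8700 8.5650 9.1300 6.0150 6.7100] k=[3 0 5 5 8 11 10 6 6]
t=22: x=[2.5650 1.1600 4.2750 5.4350 8.0000 10.4200 9.5650 6.5800 6.0000] k=[1 3 2 3 9 9 12 9 5]

[0.0455, 0.1364, 0.0909, 0.1364, 0.4091, 0.4091, 0.5455, 0.4091, 0.2273]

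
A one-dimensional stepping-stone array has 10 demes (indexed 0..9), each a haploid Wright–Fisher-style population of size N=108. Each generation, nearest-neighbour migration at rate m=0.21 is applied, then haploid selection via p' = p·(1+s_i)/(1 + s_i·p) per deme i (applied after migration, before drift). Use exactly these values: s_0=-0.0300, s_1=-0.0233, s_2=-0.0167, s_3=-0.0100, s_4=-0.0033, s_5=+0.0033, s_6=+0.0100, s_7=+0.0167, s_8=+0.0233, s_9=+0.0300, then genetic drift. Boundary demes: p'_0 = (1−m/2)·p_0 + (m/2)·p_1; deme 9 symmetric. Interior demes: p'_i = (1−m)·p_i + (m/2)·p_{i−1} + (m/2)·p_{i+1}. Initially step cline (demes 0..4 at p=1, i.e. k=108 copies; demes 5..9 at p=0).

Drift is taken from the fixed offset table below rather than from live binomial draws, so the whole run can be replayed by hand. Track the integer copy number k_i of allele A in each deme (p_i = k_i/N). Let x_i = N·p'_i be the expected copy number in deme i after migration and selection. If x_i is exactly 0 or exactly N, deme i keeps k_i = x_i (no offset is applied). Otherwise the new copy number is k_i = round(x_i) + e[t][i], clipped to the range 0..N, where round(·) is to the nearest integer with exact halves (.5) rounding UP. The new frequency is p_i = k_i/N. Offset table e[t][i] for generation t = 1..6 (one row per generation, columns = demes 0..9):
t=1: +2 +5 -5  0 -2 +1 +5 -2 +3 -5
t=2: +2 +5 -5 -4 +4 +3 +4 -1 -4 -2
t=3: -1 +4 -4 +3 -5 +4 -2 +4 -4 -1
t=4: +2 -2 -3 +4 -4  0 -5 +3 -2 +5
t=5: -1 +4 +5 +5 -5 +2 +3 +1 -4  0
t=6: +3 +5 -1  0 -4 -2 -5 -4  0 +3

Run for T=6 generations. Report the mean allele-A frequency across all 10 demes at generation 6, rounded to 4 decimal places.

0.4963

t=0: k=[108 108 108 108 108 0 0 0 0 0]
t=1: x=[108.0000 108.0000 108.0000 108.0000 96.6264 11.3735 0.0000 0.0000 0.0000 0.0000] k=[108 108 108 108 95 12 0 0 0 0]
t=2: x=[108.0000 108.0000 108.0000 106.6214 87.5954 19.5076 1.2725 0.0000 0.0000 0.0000] k=[108 108 108 103 92 23 5 0 0 0]
t=3: x=[108.0000 108.0000 107.4661 102.3161 85.8519 28.4239 6.4249 0.5337 0.0000 0.0000] k=[108 108 103 105 81 32 4 5 0 0]
t=4: x=[108.0000 107.4625 103.6655 102.2152 78.3039 34.2820 7.1108 4.4400 0.5372 0.0000] k=[108 105 101 106 74 34 2 7 0 0]
t=5: x=[107.6753 104.8231 101.8480 102.0588 73.0819 34.9178 5.9406 5.8307 0.7520 0.0000] k=[107 108 107 107 68 37 9 7 0 0]
t=6: x=[107.0776 107.7850 107.0899 102.8560 68.7575 37.3955 11.8344 6.5765 0.7520 0.0000] k=[108 108 106 103 65 35 7 3 1 0]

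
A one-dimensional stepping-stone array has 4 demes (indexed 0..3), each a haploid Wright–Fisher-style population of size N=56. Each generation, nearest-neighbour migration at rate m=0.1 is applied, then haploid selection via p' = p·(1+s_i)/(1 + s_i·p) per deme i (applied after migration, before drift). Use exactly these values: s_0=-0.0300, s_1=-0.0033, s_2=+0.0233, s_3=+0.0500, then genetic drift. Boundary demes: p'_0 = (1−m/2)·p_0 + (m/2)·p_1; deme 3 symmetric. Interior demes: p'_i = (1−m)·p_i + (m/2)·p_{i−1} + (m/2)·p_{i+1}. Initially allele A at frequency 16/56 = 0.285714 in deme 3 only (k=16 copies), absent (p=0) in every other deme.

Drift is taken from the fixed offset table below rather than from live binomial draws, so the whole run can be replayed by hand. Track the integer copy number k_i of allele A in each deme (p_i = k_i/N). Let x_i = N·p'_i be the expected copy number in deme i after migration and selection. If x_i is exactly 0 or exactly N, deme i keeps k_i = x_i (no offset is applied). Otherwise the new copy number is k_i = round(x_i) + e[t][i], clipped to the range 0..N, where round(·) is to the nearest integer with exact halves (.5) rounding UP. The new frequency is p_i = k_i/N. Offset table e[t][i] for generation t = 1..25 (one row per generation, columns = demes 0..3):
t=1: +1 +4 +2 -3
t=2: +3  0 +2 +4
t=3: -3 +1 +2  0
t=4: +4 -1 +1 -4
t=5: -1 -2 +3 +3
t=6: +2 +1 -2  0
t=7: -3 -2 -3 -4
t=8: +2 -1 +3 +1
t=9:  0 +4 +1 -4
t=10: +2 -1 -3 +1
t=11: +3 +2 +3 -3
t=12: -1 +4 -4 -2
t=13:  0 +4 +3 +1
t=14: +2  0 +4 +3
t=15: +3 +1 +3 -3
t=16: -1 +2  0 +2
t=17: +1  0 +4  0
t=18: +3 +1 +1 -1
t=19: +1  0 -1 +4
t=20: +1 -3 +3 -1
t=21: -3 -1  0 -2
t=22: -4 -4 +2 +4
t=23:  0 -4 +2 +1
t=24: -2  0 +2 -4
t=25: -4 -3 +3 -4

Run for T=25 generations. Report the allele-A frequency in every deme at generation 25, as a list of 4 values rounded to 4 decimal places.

t=0: k=[0 0 0 16]
t=1: x=[0.0000 0.0000 0.8184 15.7463] k=[0 0 3 13]
t=2: x=[0.0000 0.1495 3.4233 12.9801] k=[0 0 5 17]
t=3: x=[0.0000 0.2492 5.4625 16.9715] k=[0 1 7 17]
t=4: x=[0.0485 1.2460 7.3458 17.0735] k=[4 0 8 13]
t=5: x=[3.6935 0.5980 8.0068 13.2368] k=[3 0 11 16]
t=6: x=[2.7687 0.6977 10.9008 16.3082] k=[5 2 9 16]
t=7: x=[4.7168 2.4921 9.1753 16.2060] k=[2 0 6 12]
t=8: x=[1.8449 0.3987 6.1245 12.1580] k=[4 0 9 13]
t=9: x=[3.6935 0.6479 8.9214 13.2881] k=[4 5 10 9]
t=10: x=[3.9370 5.1844 9.8861 9.4263] k=[6 4 7 10]
t=11: x=[5.7411 4.2370 7.1423 10.2523] k=[9 6 10 7]
t=12: x=[8.6254 6.3314 9.8354 7.4599] k=[8 10 6 5]
t=13: x=[7.8912 9.6735 6.2772 5.2787] k=[8 14 9 6]
t=14: x=[8.0870 13.4162 9.2769 6.4222] k=[10 13 13 9]
t=15: x=[9.8993 12.8173 13.0289 9.5813] k=[13 14 16 7]
t=16: x=[12.7476 14.0152 15.7090 7.7708] k=[12 16 16 10]
t=17: x=[11.9119 15.7625 15.9615 10.7164] k=[13 16 20 11]
t=18: x=[12.8460 16.0122 19.6427 11.9008] k=[16 17 21 11]
t=19: x=[15.7035 17.1107 20.5990 11.9523] k=[17 17 20 16]
t=20: x=[16.6416 17.1107 19.9448 16.7675] k=[18 14 23 16]
t=21: x=[17.4322 14.6143 22.5093 16.9205] k=[14 14 23 15]
t=22: x=[13.6826 14.4146 22.4591 15.9507] k=[10 10 24 20]
t=23: x=[9.7522 10.6714 23.4132 20.8342] k=[10 7 25 22]
t=24: x=[9.6052 8.0272 24.2662 22.8065] k=[8 8 26 19]
t=25: x=[7.7934 8.8753 25.0685 19.9724] k=[4 6 28 16]

[0.0714, 0.1071, 0.5000, 0.2857]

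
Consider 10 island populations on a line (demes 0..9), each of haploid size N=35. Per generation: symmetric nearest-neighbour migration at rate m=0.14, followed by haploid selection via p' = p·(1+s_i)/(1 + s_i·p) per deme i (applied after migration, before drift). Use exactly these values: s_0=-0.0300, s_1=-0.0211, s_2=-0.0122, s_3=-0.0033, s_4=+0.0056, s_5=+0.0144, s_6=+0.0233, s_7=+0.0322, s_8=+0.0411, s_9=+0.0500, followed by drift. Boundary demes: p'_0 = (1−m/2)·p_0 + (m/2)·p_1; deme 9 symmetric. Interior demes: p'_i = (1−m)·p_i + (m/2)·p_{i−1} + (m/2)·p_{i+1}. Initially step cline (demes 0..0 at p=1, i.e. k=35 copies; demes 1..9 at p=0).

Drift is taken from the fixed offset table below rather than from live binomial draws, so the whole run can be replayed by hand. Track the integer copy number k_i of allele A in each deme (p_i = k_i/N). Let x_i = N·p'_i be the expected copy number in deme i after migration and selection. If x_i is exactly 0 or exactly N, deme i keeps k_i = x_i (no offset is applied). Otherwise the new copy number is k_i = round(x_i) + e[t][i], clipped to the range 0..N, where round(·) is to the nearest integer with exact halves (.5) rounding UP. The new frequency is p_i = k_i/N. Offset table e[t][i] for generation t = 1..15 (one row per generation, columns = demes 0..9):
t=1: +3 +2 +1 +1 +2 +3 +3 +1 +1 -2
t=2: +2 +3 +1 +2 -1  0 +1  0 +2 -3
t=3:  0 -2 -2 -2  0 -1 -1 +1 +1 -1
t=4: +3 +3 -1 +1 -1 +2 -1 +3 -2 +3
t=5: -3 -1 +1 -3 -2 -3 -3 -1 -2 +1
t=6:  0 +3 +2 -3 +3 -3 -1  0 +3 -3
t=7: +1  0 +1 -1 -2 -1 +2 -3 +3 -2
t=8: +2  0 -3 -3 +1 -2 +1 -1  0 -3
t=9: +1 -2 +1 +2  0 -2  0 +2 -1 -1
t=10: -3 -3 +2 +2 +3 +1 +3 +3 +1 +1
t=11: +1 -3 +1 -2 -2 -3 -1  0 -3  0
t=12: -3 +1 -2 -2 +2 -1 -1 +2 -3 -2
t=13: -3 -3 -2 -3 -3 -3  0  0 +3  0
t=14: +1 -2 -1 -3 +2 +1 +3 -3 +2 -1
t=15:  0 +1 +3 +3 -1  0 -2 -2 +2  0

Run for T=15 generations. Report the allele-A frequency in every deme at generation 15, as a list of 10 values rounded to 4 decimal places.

t=0: k=[35 0 0 0 0 0 0 0 0 0]
t=1: x=[32.4797 2.4019 0.0000 0.0000 0.0000 0.0000 0.0000 0.0000 0.0000 0.0000] k=[35 4 0 0 0 0 0 0 0 0]
t=2: x=[32.7672 5.7863 0.2766 0.0000 0.0000 0.0000 0.0000 0.0000 0.0000 0.0000] k=[35 9 1 0 0 0 0 0 0 0]
t=3: x=[33.1267 10.1060 1.4726 0.0698 0.0000 0.0000 0.0000 0.0000 0.0000 0.0000] k=[33 8 0 0 0 0 0 0 0 0]
t=4: x=[31.1468 9.0462 0.5533 0.0000 0.0000 0.0000 0.0000 0.0000 0.0000 0.0000] k=[34 12 0 0 0 0 0 0 0 0]
t=5: x=[32.3873 12.5279 0.8300 0.0000 0.0000 0.0000 0.0000 0.0000 0.0000 0.0000] k=[29 12 2 0 0 0 0 0 0 0]
t=6: x=[27.6344 12.3192 2.5310 0.1395 0.0000 0.0000 0.0000 0.0000 0.0000 0.0000] k=[28 15 5 0 0 0 0 0 0 0]
t=7: x=[26.9020 15.0269 5.2946 0.3489 0.0000 0.0000 0.0000 0.0000 0.0000 0.0000] k=[28 15 6 0 0 0 0 0 0 0]
t=8: x=[26.9020 15.0967 6.1475 0.4186 0.0000 0.0000 0.0000 0.0000 0.0000 0.0000] k=[29 15 3 0 0 0 0 0 0 0]
t=9: x=[27.8482 14.9571 3.5903 0.2093 0.0000 0.0000 0.0000 0.0000 0.0000 0.0000] k=[29 13 5 2 0 0 0 0 0 0]
t=10: x=[27.7057 13.3833 5.2946 2.0636 0.1408 0.0000 0.0000 0.0000 0.0000 0.0000] k=[25 10 7 4 3 0 0 0 0 0]
t=11: x=[23.7184 10.6811 6.9315 4.1279 2.8747 0.2130 0.0000 0.0000 0.0000 0.0000] k=[25 8 8 2 1 0 0 0 0 0]
t=12: x=[23.5769 9.0462 7.5074 2.3428 1.0054 0.0710 0.0000 0.0000 0.0000 0.0000] k=[21 10 6 0 3 0 0 0 0 0]
t=13: x=[19.9694 10.3340 5.8004 0.6280 2.5934 0.2130 0.0000 0.0000 0.0000 0.0000] k=[17 7 4 0 0 0 0 0 0 0]
t=14: x=[16.0350 7.3652 3.8874 0.2791 0.0000 0.0000 0.0000 0.0000 0.0000 0.0000] k=[17 5 3 0 0 0 0 0 0 0]
t=15: x=[15.8954 5.5990 2.8972 0.2093 0.0000 0.0000 0.0000 0.0000 0.0000 0.0000] k=[16 7 6 3 0 0 0 0 0 0]

[0.4571, 0.2000, 0.1714, 0.0857, 0.0000, 0.0000, 0.0000, 0.0000, 0.0000, 0.0000]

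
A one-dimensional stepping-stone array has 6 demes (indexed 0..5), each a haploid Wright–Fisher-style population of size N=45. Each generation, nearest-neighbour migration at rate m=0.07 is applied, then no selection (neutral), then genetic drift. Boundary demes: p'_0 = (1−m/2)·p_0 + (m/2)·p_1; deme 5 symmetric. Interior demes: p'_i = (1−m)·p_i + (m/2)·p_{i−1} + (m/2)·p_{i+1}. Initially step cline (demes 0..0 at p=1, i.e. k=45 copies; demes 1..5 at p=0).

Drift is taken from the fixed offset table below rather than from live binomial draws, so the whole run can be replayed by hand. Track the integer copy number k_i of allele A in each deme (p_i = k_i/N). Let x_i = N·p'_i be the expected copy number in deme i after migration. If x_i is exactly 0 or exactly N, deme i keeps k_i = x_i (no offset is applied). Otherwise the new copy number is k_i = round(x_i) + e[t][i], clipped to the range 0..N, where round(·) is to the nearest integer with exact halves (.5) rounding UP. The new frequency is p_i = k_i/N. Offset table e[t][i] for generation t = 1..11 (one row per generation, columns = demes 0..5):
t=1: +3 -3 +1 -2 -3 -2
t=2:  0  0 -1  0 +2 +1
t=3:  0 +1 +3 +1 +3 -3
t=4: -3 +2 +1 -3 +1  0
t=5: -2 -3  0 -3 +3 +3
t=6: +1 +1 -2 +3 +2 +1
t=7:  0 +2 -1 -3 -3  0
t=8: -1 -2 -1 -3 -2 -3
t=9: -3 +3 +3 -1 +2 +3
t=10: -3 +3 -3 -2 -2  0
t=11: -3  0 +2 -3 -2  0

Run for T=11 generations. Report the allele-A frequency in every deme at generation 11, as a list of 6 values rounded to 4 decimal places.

t=0: k=[45 0 0 0 0 0]
t=1: x=[43.4250 1.5750 0.0000 0.0000 0.0000 0.0000] k=[45 0 0 0 0 0]
t=2: x=[43.4250 1.5750 0.0000 0.0000 0.0000 0.0000] k=[43 2 0 0 0 0]
t=3: x=[41.5650 3.3650 0.0700 0.0000 0.0000 0.0000] k=[42 4 3 0 0 0]
t=4: x=[40.6700 5.2950 2.9300 0.1050 0.0000 0.0000] k=[38 7 4 0 0 0]
t=5: x=[36.9150 7.9800 3.9650 0.1400 0.0000 0.0000] k=[35 5 4 0 0 0]
t=6: x=[33.9500 6.0150 3.8950 0.1400 0.0000 0.0000] k=[35 7 2 3 0 0]
t=7: x=[34.0200 7.8050 2.2100 2.8600 0.1050 0.0000] k=[34 10 1 0 0 0]
t=8: x=[33.1600 10.5250 1.2800 0.0350 0.0000 0.0000] k=[32 9 0 0 0 0]
t=9: x=[31.1950 9.4900 0.3150 0.0000 0.0000 0.0000] k=[28 12 3 0 0 0]
t=10: x=[27.4400 12.2450 3.2100 0.1050 0.0000 0.0000] k=[24 15 0 0 0 0]
t=11: x=[23.6850 14.7900 0.5250 0.0000 0.0000 0.0000] k=[21 15 3 0 0 0]

[0.4667, 0.3333, 0.0667, 0.0000, 0.0000, 0.0000]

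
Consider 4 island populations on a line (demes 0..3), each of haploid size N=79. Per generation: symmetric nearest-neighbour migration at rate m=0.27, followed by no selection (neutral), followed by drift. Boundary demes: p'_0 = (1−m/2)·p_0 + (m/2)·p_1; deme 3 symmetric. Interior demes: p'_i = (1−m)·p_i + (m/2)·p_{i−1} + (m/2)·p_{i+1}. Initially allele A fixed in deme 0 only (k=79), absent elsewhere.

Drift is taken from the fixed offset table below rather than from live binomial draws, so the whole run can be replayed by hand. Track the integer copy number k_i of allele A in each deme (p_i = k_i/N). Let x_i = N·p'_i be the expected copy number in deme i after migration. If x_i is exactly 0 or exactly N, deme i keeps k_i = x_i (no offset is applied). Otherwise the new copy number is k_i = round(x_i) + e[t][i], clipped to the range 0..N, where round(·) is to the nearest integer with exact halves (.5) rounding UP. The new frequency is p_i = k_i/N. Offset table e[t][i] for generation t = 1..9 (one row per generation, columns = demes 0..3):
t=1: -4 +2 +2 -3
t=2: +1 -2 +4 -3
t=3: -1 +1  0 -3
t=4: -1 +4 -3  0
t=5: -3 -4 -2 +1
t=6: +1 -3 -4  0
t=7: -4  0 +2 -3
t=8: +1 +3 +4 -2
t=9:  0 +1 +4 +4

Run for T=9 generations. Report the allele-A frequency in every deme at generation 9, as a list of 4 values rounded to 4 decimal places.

t=0: k=[79 0 0 0]
t=1: x=[68.3350 10.6650 0.0000 0.0000] k=[64 13 0 0]
t=2: x=[57.1150 18.1300 1.7550 0.0000] k=[58 16 6 0]
t=3: x=[52.3300 20.3200 6.5400 0.8100] k=[51 21 7 0]
t=4: x=[46.9500 23.1600 7.9450 0.9450] k=[46 27 5 1]
t=5: x=[43.4350 26.5950 7.4300 1.5400] k=[40 23 5 3]
t=6: x=[37.7050 22.8650 7.1600 3.2700] k=[39 20 3 3]
t=7: x=[36.4350 20.2700 5.2950 3.0000] k=[32 20 7 0]
t=8: x=[30.3800 19.8650 7.8100 0.9450] k=[31 23 12 0]
t=9: x=[29.9200 22.5950 11.8650 1.6200] k=[30 24 16 6]

[0.3797, 0.3038, 0.2025, 0.0759]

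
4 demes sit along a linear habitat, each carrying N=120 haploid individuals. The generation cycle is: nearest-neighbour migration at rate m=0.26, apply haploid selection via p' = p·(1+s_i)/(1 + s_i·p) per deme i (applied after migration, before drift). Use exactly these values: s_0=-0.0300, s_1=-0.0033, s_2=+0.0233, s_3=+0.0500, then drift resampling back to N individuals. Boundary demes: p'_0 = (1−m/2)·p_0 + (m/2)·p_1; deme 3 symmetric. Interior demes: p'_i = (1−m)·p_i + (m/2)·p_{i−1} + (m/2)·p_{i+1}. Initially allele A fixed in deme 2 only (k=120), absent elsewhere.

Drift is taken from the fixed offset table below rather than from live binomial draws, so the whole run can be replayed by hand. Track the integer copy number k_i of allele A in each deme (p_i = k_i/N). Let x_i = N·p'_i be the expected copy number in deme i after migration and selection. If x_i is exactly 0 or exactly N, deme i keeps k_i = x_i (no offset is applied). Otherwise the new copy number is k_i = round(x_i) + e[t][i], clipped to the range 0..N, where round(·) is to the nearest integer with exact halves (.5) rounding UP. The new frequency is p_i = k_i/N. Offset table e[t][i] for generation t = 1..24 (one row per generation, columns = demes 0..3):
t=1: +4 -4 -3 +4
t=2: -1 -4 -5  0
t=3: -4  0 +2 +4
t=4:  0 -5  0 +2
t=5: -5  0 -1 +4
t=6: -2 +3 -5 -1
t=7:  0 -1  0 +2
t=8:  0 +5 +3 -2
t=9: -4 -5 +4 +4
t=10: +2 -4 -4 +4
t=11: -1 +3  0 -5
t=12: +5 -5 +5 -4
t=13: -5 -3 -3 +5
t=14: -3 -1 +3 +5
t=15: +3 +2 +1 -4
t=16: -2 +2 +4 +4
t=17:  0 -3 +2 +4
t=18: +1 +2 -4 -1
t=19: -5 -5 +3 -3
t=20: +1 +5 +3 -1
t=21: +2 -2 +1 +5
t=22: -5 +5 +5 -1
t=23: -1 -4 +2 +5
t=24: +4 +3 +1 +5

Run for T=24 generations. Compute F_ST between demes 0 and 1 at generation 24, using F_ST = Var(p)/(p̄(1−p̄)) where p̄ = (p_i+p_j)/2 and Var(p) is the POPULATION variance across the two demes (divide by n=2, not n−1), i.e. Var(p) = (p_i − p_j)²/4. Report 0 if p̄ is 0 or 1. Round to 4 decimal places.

t=0: k=[0 0 120 0]
t=1: x=[0.0000 15.5552 89.3288 16.2742] k=[0 12 86 20]
t=2: x=[1.5138 20.0048 68.4783 29.6558] k=[1 16 63 30]
t=3: x=[2.8636 20.1046 53.2814 35.4973] k=[0 20 55 39]
t=4: x=[2.5236 21.8908 49.0365 42.4081] k=[3 17 49 44]
t=5: x=[4.6810 19.2864 44.8349 46.0262] k=[0 19 44 50]
t=6: x=[2.3974 19.7255 42.1577 50.6424] k=[0 23 37 50]
t=7: x=[2.9025 21.7710 37.4609 49.7246] k=[3 21 37 52]
t=8: x=[5.1867 20.6834 37.4609 51.4789] k=[5 26 40 49]
t=9: x=[7.5126 25.0245 39.9615 49.2402] k=[4 20 44 53]
t=10: x=[5.9066 20.9827 42.6813 53.2711] k=[8 17 39 57]
t=11: x=[8.9153 18.6379 39.0846 56.1150] k=[8 22 39 51]
t=12: x=[9.5488 22.3299 38.9535 50.8642] k=[15 17 44 47]
t=13: x=[14.8589 20.1944 41.5031 48.0081] k=[10 17 39 53]
t=14: x=[10.6116 18.8973 38.5603 52.6169] k=[8 18 42 58]
t=15: x=[9.0420 19.7654 41.5837 57.3791] k=[12 22 43 53]
t=16: x=[12.9440 23.3677 42.1980 53.1403] k=[11 25 46 57]
t=17: x=[12.4754 25.8429 45.3479 57.0281] k=[12 23 47 61]
t=18: x=[13.0710 24.6252 46.3535 60.6436] k=[14 27 42 60]
t=19: x=[15.2792 27.1904 43.0236 59.1226] k=[10 22 46 56]
t=20: x=[11.2457 23.4975 44.8249 56.1551] k=[12 28 48 55]
t=21: x=[13.7058 28.4482 46.9667 55.5427] k=[16 26 48 61]
t=22: x=[16.8539 27.4899 47.4893 60.7736] k=[12 32 52 60]
t=23: x=[14.2139 31.9225 51.1146 60.4236] k=[13 28 53 65]
t=24: x=[14.5559 29.2269 51.9876 64.8966] k=[19 32 53 70]

0.0175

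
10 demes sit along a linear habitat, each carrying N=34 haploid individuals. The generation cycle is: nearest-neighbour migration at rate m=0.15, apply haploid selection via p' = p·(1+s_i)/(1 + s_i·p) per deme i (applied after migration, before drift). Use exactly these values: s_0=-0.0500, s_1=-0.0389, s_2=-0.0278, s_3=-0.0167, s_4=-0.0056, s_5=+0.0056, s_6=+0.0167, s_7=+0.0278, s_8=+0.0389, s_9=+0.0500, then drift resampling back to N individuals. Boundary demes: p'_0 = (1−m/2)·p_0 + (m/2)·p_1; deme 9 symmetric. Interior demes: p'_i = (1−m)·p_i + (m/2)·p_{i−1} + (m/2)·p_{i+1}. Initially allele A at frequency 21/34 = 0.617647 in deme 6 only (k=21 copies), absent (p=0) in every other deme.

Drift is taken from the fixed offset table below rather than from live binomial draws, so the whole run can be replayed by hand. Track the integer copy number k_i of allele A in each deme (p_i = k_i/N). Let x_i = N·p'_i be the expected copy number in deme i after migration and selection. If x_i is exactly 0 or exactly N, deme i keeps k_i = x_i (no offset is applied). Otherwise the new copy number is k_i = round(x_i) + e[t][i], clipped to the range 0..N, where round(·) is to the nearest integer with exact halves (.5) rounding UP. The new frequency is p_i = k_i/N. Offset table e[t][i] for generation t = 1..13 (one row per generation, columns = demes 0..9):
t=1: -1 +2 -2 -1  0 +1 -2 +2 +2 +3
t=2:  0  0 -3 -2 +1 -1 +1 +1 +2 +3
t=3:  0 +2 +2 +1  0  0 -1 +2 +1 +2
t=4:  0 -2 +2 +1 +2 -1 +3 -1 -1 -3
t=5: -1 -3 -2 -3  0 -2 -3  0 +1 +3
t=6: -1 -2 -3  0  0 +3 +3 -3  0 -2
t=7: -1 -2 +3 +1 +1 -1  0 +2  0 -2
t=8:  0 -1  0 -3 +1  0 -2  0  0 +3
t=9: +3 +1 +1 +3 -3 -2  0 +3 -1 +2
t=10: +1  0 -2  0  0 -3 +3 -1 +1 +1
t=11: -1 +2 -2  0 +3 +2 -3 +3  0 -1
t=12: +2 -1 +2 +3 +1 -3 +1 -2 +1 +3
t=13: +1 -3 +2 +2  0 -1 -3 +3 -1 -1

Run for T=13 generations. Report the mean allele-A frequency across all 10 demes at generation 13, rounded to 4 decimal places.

0.1471

t=0: k=[0 0 0 0 0 0 21 0 0 0]
t=1: x=[0.0000 0.0000 0.0000 0.0000 0.0000 1.5834 17.9904 1.6167 0.0000 0.0000] k=[0 0 0 0 0 3 16 4 0 0]
t=2: x=[0.0000 0.0000 0.0000 0.0000 0.2237 3.7687 14.2619 4.7102 0.3116 0.0000] k=[0 0 0 0 1 3 15 6 2 0]
t=3: x=[0.0000 0.0000 0.0000 0.0738 1.0692 3.7687 13.5598 6.5182 2.2282 0.1575] k=[0 0 0 1 1 4 13 9 3 2]
t=4: x=[0.0000 0.0000 0.0729 0.9100 1.2184 4.4716 12.1540 9.0307 3.4928 2.1721] k=[0 0 2 2 3 3 15 8 2 0]
t=5: x=[0.0000 0.1442 1.8013 2.0424 2.9100 3.9193 13.7103 8.2450 2.3832 0.1575] k=[0 0 0 0 3 2 11 8 3 3]
t=6: x=[0.0000 0.0000 0.0000 0.2213 2.6861 2.7641 10.2180 8.0168 3.4928 3.1362] k=[0 0 0 0 3 6 13 5 3 1]
t=7: x=[0.0000 0.0000 0.0000 0.2213 2.9847 6.3287 12.0033 5.5767 3.1060 1.2055] k=[0 0 0 1 4 5 12 8 3 0]
t=8: x=[0.0000 0.0000 0.0729 1.1314 3.8309 5.4756 11.2996 8.0929 3.2608 0.2362] k=[0 0 0 0 5 5 9 8 3 3]
t=9: x=[0.0000 0.0000 0.0000 0.3688 4.6026 5.3250 8.7320 7.8645 3.4928 3.1362] k=[0 0 0 3 2 3 9 11 2 5]
t=10: x=[0.0000 0.0000 0.2188 2.6584 2.1387 3.3920 8.8077 10.3716 3.0028 4.9788] k=[0 0 0 3 2 0 12 9 4 6]
t=11: x=[0.0000 0.0000 0.2188 2.6584 1.9148 1.0557 10.9979 9.0307 4.6768 6.0901] k=[0 0 0 3 5 3 8 12 5 5]
t=12: x=[0.0000 0.0000 0.2188 2.8803 4.6773 3.5427 8.0261 11.3817 5.7039 5.2117] k=[0 0 2 6 6 1 9 9 7 8]
t=13: x=[0.0000 0.1442 2.0939 5.6205 5.5987 1.9854 8.5052 9.0307 7.4445 8.2254] k=[0 0 4 8 6 1 6 12 6 7]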